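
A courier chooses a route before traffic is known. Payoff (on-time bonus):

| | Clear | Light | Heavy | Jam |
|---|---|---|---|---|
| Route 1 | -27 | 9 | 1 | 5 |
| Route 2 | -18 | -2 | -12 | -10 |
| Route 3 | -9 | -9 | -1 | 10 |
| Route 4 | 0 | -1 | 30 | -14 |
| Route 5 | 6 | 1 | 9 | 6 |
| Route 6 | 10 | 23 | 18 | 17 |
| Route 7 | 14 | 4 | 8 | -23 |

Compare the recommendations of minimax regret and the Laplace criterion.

minimax regret → Route 6; laplace → Route 6 (agree)

Column bests: Clear=14, Light=23, Heavy=30, Jam=17.
Route 1 regrets: 41, 14, 29, 12 → max 41
Route 2 regrets: 32, 25, 42, 27 → max 42
Route 3 regrets: 23, 32, 31, 7 → max 32
Route 4 regrets: 14, 24, 0, 31 → max 31
Route 5 regrets: 8, 22, 21, 11 → max 22
Route 6 regrets: 4, 0, 12, 0 → max 12
Route 7 regrets: 0, 19, 22, 40 → max 40
Smallest max regret = 12 → Route 6.
Row averages: Route 1=-3, Route 2=-10.5, Route 3=-2.25, Route 4=3.75, Route 5=5.5, Route 6=17, Route 7=0.75
Highest average = 17 → Route 6.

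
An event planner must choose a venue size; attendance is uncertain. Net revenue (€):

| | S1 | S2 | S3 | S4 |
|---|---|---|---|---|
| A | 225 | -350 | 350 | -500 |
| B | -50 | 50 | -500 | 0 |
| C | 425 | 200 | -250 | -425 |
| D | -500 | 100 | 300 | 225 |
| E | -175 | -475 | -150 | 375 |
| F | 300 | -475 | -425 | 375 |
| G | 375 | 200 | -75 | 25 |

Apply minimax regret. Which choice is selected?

G

Column bests: S1=425, S2=200, S3=350, S4=375.
A regrets: 200, 550, 0, 875 → max 875
B regrets: 475, 150, 850, 375 → max 850
C regrets: 0, 0, 600, 800 → max 800
D regrets: 925, 100, 50, 150 → max 925
E regrets: 600, 675, 500, 0 → max 675
F regrets: 125, 675, 775, 0 → max 775
G regrets: 50, 0, 425, 350 → max 425
Smallest max regret = 425 → G.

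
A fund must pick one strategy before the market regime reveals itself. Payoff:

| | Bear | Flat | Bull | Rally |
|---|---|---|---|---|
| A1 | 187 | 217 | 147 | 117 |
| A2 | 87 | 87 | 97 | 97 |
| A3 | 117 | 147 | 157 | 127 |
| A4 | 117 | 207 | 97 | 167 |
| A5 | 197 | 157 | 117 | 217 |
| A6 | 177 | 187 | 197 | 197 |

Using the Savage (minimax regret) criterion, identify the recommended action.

Column bests: Bear=197, Flat=217, Bull=197, Rally=217.
A1 regrets: 10, 0, 50, 100 → max 100
A2 regrets: 110, 130, 100, 120 → max 130
A3 regrets: 80, 70, 40, 90 → max 90
A4 regrets: 80, 10, 100, 50 → max 100
A5 regrets: 0, 60, 80, 0 → max 80
A6 regrets: 20, 30, 0, 20 → max 30
Smallest max regret = 30 → A6.

A6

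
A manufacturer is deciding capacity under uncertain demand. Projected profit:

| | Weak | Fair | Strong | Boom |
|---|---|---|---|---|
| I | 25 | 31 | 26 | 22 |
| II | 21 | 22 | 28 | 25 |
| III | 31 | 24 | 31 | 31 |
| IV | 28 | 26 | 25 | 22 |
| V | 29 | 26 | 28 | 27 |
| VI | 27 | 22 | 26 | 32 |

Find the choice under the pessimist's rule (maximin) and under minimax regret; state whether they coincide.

Row minima: I=22, II=21, III=24, IV=22, V=26, VI=22
Best worst-case = 26 → V.
Column bests: Weak=31, Fair=31, Strong=31, Boom=32.
I regrets: 6, 0, 5, 10 → max 10
II regrets: 10, 9, 3, 7 → max 10
III regrets: 0, 7, 0, 1 → max 7
IV regrets: 3, 5, 6, 10 → max 10
V regrets: 2, 5, 3, 5 → max 5
VI regrets: 4, 9, 5, 0 → max 9
Smallest max regret = 5 → V.

maximin → V; minimax regret → V (agree)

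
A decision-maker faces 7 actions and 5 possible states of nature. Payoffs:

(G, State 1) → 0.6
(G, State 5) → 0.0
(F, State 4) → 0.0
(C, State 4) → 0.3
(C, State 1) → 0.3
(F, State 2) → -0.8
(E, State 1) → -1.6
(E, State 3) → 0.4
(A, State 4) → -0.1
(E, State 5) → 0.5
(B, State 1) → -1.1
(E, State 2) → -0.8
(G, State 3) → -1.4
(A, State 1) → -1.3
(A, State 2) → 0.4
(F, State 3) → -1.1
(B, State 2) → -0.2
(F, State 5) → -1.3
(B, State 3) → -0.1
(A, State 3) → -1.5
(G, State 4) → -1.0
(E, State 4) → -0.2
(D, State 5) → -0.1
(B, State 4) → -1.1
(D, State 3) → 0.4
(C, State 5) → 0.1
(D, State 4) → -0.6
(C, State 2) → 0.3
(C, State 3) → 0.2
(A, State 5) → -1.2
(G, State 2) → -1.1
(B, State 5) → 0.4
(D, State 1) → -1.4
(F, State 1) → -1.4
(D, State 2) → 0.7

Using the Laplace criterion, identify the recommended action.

C

Row averages: A=-0.74, B=-0.42, C=0.24, D=-0.2, E=-0.34, F=-0.92, G=-0.58
Highest average = 0.24 → C.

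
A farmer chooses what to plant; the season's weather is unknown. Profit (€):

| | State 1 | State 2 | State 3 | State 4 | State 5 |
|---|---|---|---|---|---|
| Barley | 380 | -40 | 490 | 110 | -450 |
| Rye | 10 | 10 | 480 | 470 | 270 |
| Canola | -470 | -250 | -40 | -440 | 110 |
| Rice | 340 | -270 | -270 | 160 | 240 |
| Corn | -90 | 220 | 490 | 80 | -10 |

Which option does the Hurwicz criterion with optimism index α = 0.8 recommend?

Rye

Barley: 0.8·490 + 0.2·(-450) = 302
Rye: 0.8·480 + 0.2·10 = 386
Canola: 0.8·110 + 0.2·(-470) = -6
Rice: 0.8·340 + 0.2·(-270) = 218
Corn: 0.8·490 + 0.2·(-90) = 374
Highest Hurwicz score = 386 → Rye.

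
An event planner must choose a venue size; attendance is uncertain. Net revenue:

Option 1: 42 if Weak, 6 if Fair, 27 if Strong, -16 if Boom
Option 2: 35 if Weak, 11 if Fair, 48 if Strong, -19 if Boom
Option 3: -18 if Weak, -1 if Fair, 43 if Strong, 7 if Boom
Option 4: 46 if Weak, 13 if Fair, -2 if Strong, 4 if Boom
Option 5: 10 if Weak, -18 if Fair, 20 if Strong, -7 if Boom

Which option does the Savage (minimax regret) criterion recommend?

Column bests: Weak=46, Fair=13, Strong=48, Boom=7.
Option 1 regrets: 4, 7, 21, 23 → max 23
Option 2 regrets: 11, 2, 0, 26 → max 26
Option 3 regrets: 64, 14, 5, 0 → max 64
Option 4 regrets: 0, 0, 50, 3 → max 50
Option 5 regrets: 36, 31, 28, 14 → max 36
Smallest max regret = 23 → Option 1.

Option 1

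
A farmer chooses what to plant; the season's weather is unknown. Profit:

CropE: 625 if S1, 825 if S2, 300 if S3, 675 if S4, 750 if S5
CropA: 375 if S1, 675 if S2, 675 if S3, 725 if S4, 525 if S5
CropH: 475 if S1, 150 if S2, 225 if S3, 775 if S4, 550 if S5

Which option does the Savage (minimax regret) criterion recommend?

CropA

Column bests: S1=625, S2=825, S3=675, S4=775, S5=750.
CropE regrets: 0, 0, 375, 100, 0 → max 375
CropA regrets: 250, 150, 0, 50, 225 → max 250
CropH regrets: 150, 675, 450, 0, 200 → max 675
Smallest max regret = 250 → CropA.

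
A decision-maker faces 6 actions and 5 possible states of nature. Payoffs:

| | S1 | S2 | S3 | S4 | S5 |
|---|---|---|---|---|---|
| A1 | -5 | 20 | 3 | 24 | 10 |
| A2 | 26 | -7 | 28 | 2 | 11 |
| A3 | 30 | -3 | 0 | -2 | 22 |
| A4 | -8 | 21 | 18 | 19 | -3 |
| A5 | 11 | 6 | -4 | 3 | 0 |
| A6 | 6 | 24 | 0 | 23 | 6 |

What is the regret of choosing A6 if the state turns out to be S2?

0

Best payoff under S2 is 24.
Regret = 24 − 24 = 0.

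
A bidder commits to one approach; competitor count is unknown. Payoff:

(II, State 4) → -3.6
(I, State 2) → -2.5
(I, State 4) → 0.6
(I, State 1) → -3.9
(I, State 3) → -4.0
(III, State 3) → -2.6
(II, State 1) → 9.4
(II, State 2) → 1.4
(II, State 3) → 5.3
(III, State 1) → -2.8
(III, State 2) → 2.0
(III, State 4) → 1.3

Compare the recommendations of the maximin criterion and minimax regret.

Row minima: I=-4.0, II=-3.6, III=-2.8
Best worst-case = -2.8 → III.
Column bests: State 1=9.4, State 2=2.0, State 3=5.3, State 4=1.3.
I regrets: 13.3, 4.5, 9.3, 0.7 → max 13.3
II regrets: 0.0, 0.6, 0.0, 4.9 → max 4.9
III regrets: 12.2, 0.0, 7.9, 0.0 → max 12.2
Smallest max regret = 4.9 → II.

maximin → III; minimax regret → II (disagree)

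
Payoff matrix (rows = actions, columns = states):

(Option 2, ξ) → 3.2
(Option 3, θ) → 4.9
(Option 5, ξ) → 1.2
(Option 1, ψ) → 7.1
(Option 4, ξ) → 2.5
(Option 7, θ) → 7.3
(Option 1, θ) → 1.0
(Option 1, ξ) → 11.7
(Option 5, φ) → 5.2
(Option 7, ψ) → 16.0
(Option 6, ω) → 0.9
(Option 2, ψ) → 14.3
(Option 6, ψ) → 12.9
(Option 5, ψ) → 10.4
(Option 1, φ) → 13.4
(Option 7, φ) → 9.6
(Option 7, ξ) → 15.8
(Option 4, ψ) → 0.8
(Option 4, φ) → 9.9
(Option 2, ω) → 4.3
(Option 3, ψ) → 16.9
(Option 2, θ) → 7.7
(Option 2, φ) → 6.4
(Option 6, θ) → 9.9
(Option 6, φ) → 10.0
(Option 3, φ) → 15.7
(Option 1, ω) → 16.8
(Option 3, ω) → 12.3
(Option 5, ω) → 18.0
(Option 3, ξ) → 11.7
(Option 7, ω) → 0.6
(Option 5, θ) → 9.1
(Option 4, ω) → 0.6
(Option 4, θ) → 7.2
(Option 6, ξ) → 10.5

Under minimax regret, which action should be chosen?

Column bests: θ=9.9, φ=15.7, ψ=16.9, ω=18.0, ξ=15.8.
Option 1 regrets: 8.9, 2.3, 9.8, 1.2, 4.1 → max 9.8
Option 2 regrets: 2.2, 9.3, 2.6, 13.7, 12.6 → max 13.7
Option 3 regrets: 5.0, 0.0, 0.0, 5.7, 4.1 → max 5.7
Option 4 regrets: 2.7, 5.8, 16.1, 17.4, 13.3 → max 17.4
Option 5 regrets: 0.8, 10.5, 6.5, 0.0, 14.6 → max 14.6
Option 6 regrets: 0.0, 5.7, 4.0, 17.1, 5.3 → max 17.1
Option 7 regrets: 2.6, 6.1, 0.9, 17.4, 0.0 → max 17.4
Smallest max regret = 5.7 → Option 3.

Option 3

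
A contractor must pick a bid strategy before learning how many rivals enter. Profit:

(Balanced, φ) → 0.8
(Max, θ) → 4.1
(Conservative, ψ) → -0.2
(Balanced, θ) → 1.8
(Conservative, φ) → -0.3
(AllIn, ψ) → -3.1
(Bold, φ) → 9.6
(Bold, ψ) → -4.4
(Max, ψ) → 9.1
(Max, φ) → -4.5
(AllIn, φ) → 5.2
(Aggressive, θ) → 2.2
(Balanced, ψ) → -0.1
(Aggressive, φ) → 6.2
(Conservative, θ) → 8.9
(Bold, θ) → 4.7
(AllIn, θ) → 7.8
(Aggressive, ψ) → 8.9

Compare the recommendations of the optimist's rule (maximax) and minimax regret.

maximax → Bold; minimax regret → Aggressive (disagree)

Row maxima: Conservative=8.9, Balanced=1.8, Aggressive=8.9, Bold=9.6, AllIn=7.8, Max=9.1
Best best-case = 9.6 → Bold.
Column bests: θ=8.9, φ=9.6, ψ=9.1.
Conservative regrets: 0.0, 9.9, 9.3 → max 9.9
Balanced regrets: 7.1, 8.8, 9.2 → max 9.2
Aggressive regrets: 6.7, 3.4, 0.2 → max 6.7
Bold regrets: 4.2, 0.0, 13.5 → max 13.5
AllIn regrets: 1.1, 4.4, 12.2 → max 12.2
Max regrets: 4.8, 14.1, 0.0 → max 14.1
Smallest max regret = 6.7 → Aggressive.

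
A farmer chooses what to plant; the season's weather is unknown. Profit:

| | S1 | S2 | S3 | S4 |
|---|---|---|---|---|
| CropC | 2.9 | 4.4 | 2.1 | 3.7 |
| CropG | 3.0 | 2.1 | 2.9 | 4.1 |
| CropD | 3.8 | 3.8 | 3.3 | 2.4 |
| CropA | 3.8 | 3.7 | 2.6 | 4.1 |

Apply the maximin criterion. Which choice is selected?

Row minima: CropC=2.1, CropG=2.1, CropD=2.4, CropA=2.6
Best worst-case = 2.6 → CropA.

CropA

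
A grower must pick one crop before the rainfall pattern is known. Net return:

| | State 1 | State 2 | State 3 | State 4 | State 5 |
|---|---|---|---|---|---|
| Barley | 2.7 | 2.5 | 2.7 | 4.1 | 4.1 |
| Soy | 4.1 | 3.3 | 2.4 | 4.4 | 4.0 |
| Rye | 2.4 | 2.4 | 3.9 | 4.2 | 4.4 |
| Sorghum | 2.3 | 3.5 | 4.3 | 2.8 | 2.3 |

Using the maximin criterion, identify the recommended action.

Row minima: Barley=2.5, Soy=2.4, Rye=2.4, Sorghum=2.3
Best worst-case = 2.5 → Barley.

Barley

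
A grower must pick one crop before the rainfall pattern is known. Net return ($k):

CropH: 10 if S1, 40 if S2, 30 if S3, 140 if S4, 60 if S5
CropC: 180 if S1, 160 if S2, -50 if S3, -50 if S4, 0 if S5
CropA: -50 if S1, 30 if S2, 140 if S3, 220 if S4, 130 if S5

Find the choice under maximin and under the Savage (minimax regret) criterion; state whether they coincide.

Row minima: CropH=10, CropC=-50, CropA=-50
Best worst-case = 10 → CropH.
Column bests: S1=180, S2=160, S3=140, S4=220, S5=130.
CropH regrets: 170, 120, 110, 80, 70 → max 170
CropC regrets: 0, 0, 190, 270, 130 → max 270
CropA regrets: 230, 130, 0, 0, 0 → max 230
Smallest max regret = 170 → CropH.

maximin → CropH; minimax regret → CropH (agree)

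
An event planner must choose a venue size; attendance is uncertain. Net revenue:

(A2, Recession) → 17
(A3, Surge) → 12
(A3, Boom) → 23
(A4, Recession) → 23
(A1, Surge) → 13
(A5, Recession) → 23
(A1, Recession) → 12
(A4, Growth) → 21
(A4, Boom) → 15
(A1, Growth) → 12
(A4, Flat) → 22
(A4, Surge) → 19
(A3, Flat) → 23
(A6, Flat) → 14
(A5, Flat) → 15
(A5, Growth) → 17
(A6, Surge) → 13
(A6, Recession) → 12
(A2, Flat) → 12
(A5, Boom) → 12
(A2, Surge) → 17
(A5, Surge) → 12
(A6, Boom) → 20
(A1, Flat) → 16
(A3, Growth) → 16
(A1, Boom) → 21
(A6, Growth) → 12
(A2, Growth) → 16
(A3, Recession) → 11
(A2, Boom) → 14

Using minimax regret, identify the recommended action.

Column bests: Recession=23, Flat=23, Growth=21, Boom=23, Surge=19.
A1 regrets: 11, 7, 9, 2, 6 → max 11
A2 regrets: 6, 11, 5, 9, 2 → max 11
A3 regrets: 12, 0, 5, 0, 7 → max 12
A4 regrets: 0, 1, 0, 8, 0 → max 8
A5 regrets: 0, 8, 4, 11, 7 → max 11
A6 regrets: 11, 9, 9, 3, 6 → max 11
Smallest max regret = 8 → A4.

A4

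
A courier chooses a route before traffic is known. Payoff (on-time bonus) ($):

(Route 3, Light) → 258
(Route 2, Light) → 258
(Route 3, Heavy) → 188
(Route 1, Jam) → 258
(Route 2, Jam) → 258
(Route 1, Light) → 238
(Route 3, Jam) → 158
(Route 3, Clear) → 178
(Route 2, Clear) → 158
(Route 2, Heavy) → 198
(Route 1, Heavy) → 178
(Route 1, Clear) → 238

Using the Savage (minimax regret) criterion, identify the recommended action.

Route 1

Column bests: Clear=238, Light=258, Heavy=198, Jam=258.
Route 1 regrets: 0, 20, 20, 0 → max 20
Route 2 regrets: 80, 0, 0, 0 → max 80
Route 3 regrets: 60, 0, 10, 100 → max 100
Smallest max regret = 20 → Route 1.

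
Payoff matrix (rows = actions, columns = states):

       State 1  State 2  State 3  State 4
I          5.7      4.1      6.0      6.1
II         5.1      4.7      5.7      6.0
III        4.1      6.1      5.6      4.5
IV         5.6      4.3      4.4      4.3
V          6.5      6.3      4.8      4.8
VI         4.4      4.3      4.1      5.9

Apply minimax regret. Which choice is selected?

Column bests: State 1=6.5, State 2=6.3, State 3=6.0, State 4=6.1.
I regrets: 0.8, 2.2, 0.0, 0.0 → max 2.2
II regrets: 1.4, 1.6, 0.3, 0.1 → max 1.6
III regrets: 2.4, 0.2, 0.4, 1.6 → max 2.4
IV regrets: 0.9, 2.0, 1.6, 1.8 → max 2.0
V regrets: 0.0, 0.0, 1.2, 1.3 → max 1.3
VI regrets: 2.1, 2.0, 1.9, 0.2 → max 2.1
Smallest max regret = 1.3 → V.

V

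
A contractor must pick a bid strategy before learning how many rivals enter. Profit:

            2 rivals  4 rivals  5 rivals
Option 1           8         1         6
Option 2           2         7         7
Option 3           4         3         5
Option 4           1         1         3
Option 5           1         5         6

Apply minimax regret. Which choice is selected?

Option 3

Column bests: 2 rivals=8, 4 rivals=7, 5 rivals=7.
Option 1 regrets: 0, 6, 1 → max 6
Option 2 regrets: 6, 0, 0 → max 6
Option 3 regrets: 4, 4, 2 → max 4
Option 4 regrets: 7, 6, 4 → max 7
Option 5 regrets: 7, 2, 1 → max 7
Smallest max regret = 4 → Option 3.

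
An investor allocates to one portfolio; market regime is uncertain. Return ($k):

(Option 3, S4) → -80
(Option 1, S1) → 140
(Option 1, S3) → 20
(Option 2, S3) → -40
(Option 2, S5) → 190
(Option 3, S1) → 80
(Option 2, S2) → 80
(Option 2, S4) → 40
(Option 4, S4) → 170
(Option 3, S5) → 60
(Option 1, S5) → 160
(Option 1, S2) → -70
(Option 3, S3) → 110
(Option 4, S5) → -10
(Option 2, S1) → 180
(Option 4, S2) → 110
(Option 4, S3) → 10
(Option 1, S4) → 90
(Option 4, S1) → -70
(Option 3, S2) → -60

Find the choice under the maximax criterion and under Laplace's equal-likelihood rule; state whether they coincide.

Row maxima: Option 1=160, Option 2=190, Option 3=110, Option 4=170
Best best-case = 190 → Option 2.
Row averages: Option 1=68, Option 2=90, Option 3=22, Option 4=42
Highest average = 90 → Option 2.

maximax → Option 2; laplace → Option 2 (agree)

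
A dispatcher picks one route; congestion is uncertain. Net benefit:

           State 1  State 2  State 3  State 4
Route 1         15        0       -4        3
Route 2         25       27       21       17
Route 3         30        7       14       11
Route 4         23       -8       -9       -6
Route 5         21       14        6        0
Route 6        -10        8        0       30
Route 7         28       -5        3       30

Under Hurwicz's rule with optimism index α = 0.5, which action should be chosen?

Route 1: 0.5·15 + 0.5·(-4) = 5.5
Route 2: 0.5·27 + 0.5·17 = 22
Route 3: 0.5·30 + 0.5·7 = 18.5
Route 4: 0.5·23 + 0.5·(-9) = 7
Route 5: 0.5·21 + 0.5·0 = 10.5
Route 6: 0.5·30 + 0.5·(-10) = 10
Route 7: 0.5·30 + 0.5·(-5) = 12.5
Highest Hurwicz score = 22 → Route 2.

Route 2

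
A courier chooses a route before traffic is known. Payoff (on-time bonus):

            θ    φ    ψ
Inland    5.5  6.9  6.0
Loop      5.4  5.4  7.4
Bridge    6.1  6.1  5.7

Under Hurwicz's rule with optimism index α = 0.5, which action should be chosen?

Inland: 0.5·6.9 + 0.5·5.5 = 6.2
Loop: 0.5·7.4 + 0.5·5.4 = 6.4
Bridge: 0.5·6.1 + 0.5·5.7 = 5.9
Highest Hurwicz score = 6.4 → Loop.

Loop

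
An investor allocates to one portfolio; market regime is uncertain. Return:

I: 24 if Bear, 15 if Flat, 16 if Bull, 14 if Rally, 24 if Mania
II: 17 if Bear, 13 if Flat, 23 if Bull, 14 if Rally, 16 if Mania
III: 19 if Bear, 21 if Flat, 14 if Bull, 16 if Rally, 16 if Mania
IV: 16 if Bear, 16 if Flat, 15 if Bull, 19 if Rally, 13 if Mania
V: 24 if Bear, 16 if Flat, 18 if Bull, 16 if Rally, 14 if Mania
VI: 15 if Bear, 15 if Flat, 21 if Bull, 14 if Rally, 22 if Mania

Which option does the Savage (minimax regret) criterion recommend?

Column bests: Bear=24, Flat=21, Bull=23, Rally=19, Mania=24.
I regrets: 0, 6, 7, 5, 0 → max 7
II regrets: 7, 8, 0, 5, 8 → max 8
III regrets: 5, 0, 9, 3, 8 → max 9
IV regrets: 8, 5, 8, 0, 11 → max 11
V regrets: 0, 5, 5, 3, 10 → max 10
VI regrets: 9, 6, 2, 5, 2 → max 9
Smallest max regret = 7 → I.

I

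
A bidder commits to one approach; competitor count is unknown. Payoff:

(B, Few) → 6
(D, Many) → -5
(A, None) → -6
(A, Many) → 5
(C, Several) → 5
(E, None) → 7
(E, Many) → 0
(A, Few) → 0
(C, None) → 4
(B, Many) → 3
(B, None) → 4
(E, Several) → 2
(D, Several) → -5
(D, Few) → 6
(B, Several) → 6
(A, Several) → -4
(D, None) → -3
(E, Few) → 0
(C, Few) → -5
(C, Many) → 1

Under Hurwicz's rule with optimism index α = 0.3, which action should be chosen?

B

A: 0.3·5 + 0.7·(-6) = -2.7
B: 0.3·6 + 0.7·3 = 3.9
C: 0.3·5 + 0.7·(-5) = -2
D: 0.3·6 + 0.7·(-5) = -1.7
E: 0.3·7 + 0.7·0 = 2.1
Highest Hurwicz score = 3.9 → B.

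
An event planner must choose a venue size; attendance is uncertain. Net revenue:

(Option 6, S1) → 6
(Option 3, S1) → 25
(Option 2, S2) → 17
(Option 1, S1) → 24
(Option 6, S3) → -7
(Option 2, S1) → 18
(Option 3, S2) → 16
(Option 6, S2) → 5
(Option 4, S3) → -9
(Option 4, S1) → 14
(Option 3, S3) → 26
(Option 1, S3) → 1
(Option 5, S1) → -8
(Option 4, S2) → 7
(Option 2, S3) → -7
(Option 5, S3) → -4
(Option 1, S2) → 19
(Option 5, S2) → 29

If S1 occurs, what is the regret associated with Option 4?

11

Best payoff under S1 is 25.
Regret = 25 − 14 = 11.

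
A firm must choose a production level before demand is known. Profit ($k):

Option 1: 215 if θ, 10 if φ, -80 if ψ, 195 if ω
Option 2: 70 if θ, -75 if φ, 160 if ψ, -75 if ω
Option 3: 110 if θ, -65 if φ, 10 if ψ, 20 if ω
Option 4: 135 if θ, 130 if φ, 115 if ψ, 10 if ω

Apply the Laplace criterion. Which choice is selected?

Option 4

Row averages: Option 1=85, Option 2=20, Option 3=18.75, Option 4=97.5
Highest average = 97.5 → Option 4.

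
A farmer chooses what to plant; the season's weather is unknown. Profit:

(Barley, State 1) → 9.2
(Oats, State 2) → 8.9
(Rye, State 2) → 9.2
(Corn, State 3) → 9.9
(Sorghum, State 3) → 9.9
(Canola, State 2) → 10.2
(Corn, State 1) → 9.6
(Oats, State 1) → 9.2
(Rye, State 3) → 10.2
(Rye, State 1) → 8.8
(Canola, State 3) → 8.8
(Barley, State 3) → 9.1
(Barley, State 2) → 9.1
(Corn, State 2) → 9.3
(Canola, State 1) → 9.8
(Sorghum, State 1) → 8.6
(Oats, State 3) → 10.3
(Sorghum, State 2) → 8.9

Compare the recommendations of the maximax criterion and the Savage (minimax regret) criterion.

maximax → Oats; minimax regret → Corn (disagree)

Row maxima: Rye=10.2, Oats=10.3, Corn=9.9, Canola=10.2, Sorghum=9.9, Barley=9.2
Best best-case = 10.3 → Oats.
Column bests: State 1=9.8, State 2=10.2, State 3=10.3.
Rye regrets: 1.0, 1.0, 0.1 → max 1.0
Oats regrets: 0.6, 1.3, 0.0 → max 1.3
Corn regrets: 0.2, 0.9, 0.4 → max 0.9
Canola regrets: 0.0, 0.0, 1.5 → max 1.5
Sorghum regrets: 1.2, 1.3, 0.4 → max 1.3
Barley regrets: 0.6, 1.1, 1.2 → max 1.2
Smallest max regret = 0.9 → Corn.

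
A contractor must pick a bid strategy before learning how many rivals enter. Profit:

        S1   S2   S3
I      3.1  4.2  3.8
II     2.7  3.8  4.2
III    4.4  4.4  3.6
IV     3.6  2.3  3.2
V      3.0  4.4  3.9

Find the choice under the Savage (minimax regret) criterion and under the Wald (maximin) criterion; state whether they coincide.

Column bests: S1=4.4, S2=4.4, S3=4.2.
I regrets: 1.3, 0.2, 0.4 → max 1.3
II regrets: 1.7, 0.6, 0.0 → max 1.7
III regrets: 0.0, 0.0, 0.6 → max 0.6
IV regrets: 0.8, 2.1, 1.0 → max 2.1
V regrets: 1.4, 0.0, 0.3 → max 1.4
Smallest max regret = 0.6 → III.
Row minima: I=3.1, II=2.7, III=3.6, IV=2.3, V=3.0
Best worst-case = 3.6 → III.

minimax regret → III; maximin → III (agree)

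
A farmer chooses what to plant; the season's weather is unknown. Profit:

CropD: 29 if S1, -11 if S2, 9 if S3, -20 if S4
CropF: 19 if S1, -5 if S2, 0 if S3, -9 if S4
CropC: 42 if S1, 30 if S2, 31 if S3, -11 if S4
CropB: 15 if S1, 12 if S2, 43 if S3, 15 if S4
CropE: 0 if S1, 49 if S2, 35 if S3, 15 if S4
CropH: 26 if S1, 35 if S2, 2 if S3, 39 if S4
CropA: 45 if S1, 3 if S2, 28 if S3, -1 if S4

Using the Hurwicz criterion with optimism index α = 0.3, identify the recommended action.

CropB

CropD: 0.3·29 + 0.7·(-20) = -5.3
CropF: 0.3·19 + 0.7·(-9) = -0.6
CropC: 0.3·42 + 0.7·(-11) = 4.9
CropB: 0.3·43 + 0.7·12 = 21.3
CropE: 0.3·49 + 0.7·0 = 14.7
CropH: 0.3·39 + 0.7·2 = 13.1
CropA: 0.3·45 + 0.7·(-1) = 12.8
Highest Hurwicz score = 21.3 → CropB.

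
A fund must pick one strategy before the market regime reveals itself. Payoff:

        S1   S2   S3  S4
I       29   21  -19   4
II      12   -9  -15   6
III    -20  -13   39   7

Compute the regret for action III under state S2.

Best payoff under S2 is 21.
Regret = 21 − (-13) = 34.

34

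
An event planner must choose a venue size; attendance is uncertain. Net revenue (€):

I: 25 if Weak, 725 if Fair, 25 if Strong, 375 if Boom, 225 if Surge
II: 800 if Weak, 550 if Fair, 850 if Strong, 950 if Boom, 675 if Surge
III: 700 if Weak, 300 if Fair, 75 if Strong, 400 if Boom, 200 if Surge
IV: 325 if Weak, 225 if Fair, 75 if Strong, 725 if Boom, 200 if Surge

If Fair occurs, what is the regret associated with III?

425

Best payoff under Fair is 725.
Regret = 725 − 300 = 425.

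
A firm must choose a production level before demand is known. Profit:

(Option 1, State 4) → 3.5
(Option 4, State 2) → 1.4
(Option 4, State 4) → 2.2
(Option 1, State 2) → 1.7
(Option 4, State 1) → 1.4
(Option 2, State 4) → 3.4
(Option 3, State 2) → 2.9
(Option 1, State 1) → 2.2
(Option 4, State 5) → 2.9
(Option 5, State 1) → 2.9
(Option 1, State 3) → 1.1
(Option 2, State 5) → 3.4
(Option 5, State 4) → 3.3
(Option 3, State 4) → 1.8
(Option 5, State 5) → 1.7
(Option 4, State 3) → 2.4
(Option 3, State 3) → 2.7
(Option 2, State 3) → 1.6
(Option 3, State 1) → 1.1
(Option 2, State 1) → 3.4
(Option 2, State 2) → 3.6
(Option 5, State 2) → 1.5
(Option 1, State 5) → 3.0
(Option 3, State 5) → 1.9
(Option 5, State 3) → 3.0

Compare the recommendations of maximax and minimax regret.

maximax → Option 2; minimax regret → Option 2 (agree)

Row maxima: Option 1=3.5, Option 2=3.6, Option 3=2.9, Option 4=2.9, Option 5=3.3
Best best-case = 3.6 → Option 2.
Column bests: State 1=3.4, State 2=3.6, State 3=3.0, State 4=3.5, State 5=3.4.
Option 1 regrets: 1.2, 1.9, 1.9, 0.0, 0.4 → max 1.9
Option 2 regrets: 0.0, 0.0, 1.4, 0.1, 0.0 → max 1.4
Option 3 regrets: 2.3, 0.7, 0.3, 1.7, 1.5 → max 2.3
Option 4 regrets: 2.0, 2.2, 0.6, 1.3, 0.5 → max 2.2
Option 5 regrets: 0.5, 2.1, 0.0, 0.2, 1.7 → max 2.1
Smallest max regret = 1.4 → Option 2.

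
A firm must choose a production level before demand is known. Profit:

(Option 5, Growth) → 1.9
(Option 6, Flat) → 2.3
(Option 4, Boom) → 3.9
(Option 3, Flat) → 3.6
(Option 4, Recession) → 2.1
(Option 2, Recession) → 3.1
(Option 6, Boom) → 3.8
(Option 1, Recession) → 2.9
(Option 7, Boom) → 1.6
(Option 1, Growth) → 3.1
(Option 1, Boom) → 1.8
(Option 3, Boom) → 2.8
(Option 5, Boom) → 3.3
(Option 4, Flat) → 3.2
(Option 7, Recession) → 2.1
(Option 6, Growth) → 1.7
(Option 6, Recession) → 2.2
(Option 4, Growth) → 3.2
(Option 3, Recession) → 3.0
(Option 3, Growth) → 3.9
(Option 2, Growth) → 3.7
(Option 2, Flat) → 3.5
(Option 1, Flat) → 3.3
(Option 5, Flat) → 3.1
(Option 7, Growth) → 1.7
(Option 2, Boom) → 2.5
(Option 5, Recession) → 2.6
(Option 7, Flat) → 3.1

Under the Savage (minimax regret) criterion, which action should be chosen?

Column bests: Recession=3.1, Flat=3.6, Growth=3.9, Boom=3.9.
Option 1 regrets: 0.2, 0.3, 0.8, 2.1 → max 2.1
Option 2 regrets: 0.0, 0.1, 0.2, 1.4 → max 1.4
Option 3 regrets: 0.1, 0.0, 0.0, 1.1 → max 1.1
Option 4 regrets: 1.0, 0.4, 0.7, 0.0 → max 1.0
Option 5 regrets: 0.5, 0.5, 2.0, 0.6 → max 2.0
Option 6 regrets: 0.9, 1.3, 2.2, 0.1 → max 2.2
Option 7 regrets: 1.0, 0.5, 2.2, 2.3 → max 2.3
Smallest max regret = 1.0 → Option 4.

Option 4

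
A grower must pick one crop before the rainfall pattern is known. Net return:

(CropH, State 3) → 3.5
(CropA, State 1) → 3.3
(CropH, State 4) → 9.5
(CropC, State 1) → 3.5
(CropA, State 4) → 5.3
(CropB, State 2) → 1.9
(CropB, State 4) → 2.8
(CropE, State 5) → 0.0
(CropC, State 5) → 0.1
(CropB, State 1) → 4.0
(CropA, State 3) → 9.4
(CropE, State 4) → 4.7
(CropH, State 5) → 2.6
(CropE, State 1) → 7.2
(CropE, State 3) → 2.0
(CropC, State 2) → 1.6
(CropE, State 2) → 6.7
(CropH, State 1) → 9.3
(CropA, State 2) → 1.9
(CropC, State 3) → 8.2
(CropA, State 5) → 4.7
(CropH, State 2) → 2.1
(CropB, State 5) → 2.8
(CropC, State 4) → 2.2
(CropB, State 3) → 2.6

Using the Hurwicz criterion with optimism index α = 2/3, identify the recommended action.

CropA: 2/3·9.4 + 1/3·1.9 = 6.9
CropC: 2/3·8.2 + 1/3·0.1 = 5.5
CropB: 2/3·4.0 + 1/3·1.9 = 3.3
CropE: 2/3·7.2 + 1/3·0.0 = 4.8
CropH: 2/3·9.5 + 1/3·2.1 = 211/30
Highest Hurwicz score = 211/30 → CropH.

CropH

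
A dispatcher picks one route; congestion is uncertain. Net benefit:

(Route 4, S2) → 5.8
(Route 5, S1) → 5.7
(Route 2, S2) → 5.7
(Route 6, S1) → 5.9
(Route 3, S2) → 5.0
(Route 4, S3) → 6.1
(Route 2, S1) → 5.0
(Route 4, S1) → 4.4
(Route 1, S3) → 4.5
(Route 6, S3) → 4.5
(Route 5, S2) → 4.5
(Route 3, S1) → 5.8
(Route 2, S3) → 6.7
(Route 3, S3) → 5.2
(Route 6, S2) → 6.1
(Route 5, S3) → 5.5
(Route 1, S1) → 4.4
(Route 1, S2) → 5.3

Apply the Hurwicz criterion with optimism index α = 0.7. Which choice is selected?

Route 1: 0.7·5.3 + 0.3·4.4 = 5.03
Route 2: 0.7·6.7 + 0.3·5.0 = 6.19
Route 3: 0.7·5.8 + 0.3·5.0 = 5.56
Route 4: 0.7·6.1 + 0.3·4.4 = 5.59
Route 5: 0.7·5.7 + 0.3·4.5 = 5.34
Route 6: 0.7·6.1 + 0.3·4.5 = 5.62
Highest Hurwicz score = 6.19 → Route 2.

Route 2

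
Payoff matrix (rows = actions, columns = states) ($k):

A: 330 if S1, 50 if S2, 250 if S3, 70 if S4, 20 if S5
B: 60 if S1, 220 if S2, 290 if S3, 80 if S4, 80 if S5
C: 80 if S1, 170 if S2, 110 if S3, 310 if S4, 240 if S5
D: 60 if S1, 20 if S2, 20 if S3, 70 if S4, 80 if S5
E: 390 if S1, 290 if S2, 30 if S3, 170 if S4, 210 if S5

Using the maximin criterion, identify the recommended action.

C

Row minima: A=20, B=60, C=80, D=20, E=30
Best worst-case = 80 → C.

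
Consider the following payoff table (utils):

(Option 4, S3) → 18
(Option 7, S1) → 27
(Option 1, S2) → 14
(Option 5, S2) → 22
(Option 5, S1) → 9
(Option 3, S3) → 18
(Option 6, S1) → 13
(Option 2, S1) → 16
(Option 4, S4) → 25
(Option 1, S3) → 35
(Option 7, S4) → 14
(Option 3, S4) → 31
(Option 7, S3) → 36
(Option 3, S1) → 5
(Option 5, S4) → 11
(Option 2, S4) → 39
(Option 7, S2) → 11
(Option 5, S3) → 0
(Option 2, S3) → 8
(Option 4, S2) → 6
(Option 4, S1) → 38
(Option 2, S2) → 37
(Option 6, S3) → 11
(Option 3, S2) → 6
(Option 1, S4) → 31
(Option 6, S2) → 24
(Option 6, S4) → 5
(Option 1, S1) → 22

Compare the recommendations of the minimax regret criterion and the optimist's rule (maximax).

Column bests: S1=38, S2=37, S3=36, S4=39.
Option 1 regrets: 16, 23, 1, 8 → max 23
Option 2 regrets: 22, 0, 28, 0 → max 28
Option 3 regrets: 33, 31, 18, 8 → max 33
Option 4 regrets: 0, 31, 18, 14 → max 31
Option 5 regrets: 29, 15, 36, 28 → max 36
Option 6 regrets: 25, 13, 25, 34 → max 34
Option 7 regrets: 11, 26, 0, 25 → max 26
Smallest max regret = 23 → Option 1.
Row maxima: Option 1=35, Option 2=39, Option 3=31, Option 4=38, Option 5=22, Option 6=24, Option 7=36
Best best-case = 39 → Option 2.

minimax regret → Option 1; maximax → Option 2 (disagree)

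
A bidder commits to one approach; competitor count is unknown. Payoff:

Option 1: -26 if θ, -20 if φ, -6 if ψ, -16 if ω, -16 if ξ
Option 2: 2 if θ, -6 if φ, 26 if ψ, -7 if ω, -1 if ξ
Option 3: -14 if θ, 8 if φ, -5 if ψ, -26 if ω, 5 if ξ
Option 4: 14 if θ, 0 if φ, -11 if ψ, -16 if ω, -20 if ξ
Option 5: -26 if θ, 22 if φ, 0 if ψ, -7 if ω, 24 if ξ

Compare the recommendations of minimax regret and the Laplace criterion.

Column bests: θ=14, φ=22, ψ=26, ω=-7, ξ=24.
Option 1 regrets: 40, 42, 32, 9, 40 → max 42
Option 2 regrets: 12, 28, 0, 0, 25 → max 28
Option 3 regrets: 28, 14, 31, 19, 19 → max 31
Option 4 regrets: 0, 22, 37, 9, 44 → max 44
Option 5 regrets: 40, 0, 26, 0, 0 → max 40
Smallest max regret = 28 → Option 2.
Row averages: Option 1=-16.8, Option 2=2.8, Option 3=-6.4, Option 4=-6.6, Option 5=2.6
Highest average = 2.8 → Option 2.

minimax regret → Option 2; laplace → Option 2 (agree)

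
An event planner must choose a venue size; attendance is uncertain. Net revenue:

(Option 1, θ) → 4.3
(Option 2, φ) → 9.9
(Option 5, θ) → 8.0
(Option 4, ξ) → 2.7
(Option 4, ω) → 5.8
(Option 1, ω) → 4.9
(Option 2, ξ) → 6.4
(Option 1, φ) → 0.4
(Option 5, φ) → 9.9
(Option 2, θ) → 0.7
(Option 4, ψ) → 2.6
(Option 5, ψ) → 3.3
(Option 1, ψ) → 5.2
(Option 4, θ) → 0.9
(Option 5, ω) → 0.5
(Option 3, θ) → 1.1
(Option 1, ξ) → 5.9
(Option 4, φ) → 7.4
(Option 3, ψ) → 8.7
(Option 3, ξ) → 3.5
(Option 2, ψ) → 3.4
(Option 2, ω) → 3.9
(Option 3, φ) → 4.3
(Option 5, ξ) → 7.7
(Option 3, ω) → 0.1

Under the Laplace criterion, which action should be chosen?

Option 5

Row averages: Option 1=4.14, Option 2=4.86, Option 3=3.54, Option 4=3.88, Option 5=5.88
Highest average = 5.88 → Option 5.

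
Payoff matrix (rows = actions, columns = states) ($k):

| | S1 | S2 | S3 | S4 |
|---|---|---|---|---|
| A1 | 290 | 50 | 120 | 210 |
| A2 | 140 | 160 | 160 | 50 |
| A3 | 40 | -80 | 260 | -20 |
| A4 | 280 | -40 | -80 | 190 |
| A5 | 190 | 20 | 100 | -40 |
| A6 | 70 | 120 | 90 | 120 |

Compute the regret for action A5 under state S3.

Best payoff under S3 is 260.
Regret = 260 − 100 = 160.

160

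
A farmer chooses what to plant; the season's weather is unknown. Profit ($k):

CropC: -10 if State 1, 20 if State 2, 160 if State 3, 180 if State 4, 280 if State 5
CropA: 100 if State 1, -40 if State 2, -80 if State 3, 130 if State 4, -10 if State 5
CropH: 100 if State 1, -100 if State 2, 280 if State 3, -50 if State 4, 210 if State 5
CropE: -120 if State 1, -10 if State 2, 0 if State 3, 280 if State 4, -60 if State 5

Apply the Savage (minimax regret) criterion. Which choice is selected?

CropC

Column bests: State 1=100, State 2=20, State 3=280, State 4=280, State 5=280.
CropC regrets: 110, 0, 120, 100, 0 → max 120
CropA regrets: 0, 60, 360, 150, 290 → max 360
CropH regrets: 0, 120, 0, 330, 70 → max 330
CropE regrets: 220, 30, 280, 0, 340 → max 340
Smallest max regret = 120 → CropC.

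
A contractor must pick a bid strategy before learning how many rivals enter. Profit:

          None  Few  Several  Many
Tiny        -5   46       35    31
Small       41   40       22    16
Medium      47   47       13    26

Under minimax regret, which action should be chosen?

Column bests: None=47, Few=47, Several=35, Many=31.
Tiny regrets: 52, 1, 0, 0 → max 52
Small regrets: 6, 7, 13, 15 → max 15
Medium regrets: 0, 0, 22, 5 → max 22
Smallest max regret = 15 → Small.

Small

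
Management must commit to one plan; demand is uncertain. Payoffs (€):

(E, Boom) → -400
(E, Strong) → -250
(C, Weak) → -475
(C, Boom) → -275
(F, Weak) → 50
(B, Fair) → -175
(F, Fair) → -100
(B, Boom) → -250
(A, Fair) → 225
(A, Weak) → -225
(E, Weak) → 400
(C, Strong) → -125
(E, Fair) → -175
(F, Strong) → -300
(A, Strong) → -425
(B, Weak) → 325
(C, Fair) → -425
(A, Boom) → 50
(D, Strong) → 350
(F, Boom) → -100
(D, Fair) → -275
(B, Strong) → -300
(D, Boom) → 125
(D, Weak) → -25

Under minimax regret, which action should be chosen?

Column bests: Weak=400, Fair=225, Strong=350, Boom=125.
A regrets: 625, 0, 775, 75 → max 775
B regrets: 75, 400, 650, 375 → max 650
C regrets: 875, 650, 475, 400 → max 875
D regrets: 425, 500, 0, 0 → max 500
E regrets: 0, 400, 600, 525 → max 600
F regrets: 350, 325, 650, 225 → max 650
Smallest max regret = 500 → D.

D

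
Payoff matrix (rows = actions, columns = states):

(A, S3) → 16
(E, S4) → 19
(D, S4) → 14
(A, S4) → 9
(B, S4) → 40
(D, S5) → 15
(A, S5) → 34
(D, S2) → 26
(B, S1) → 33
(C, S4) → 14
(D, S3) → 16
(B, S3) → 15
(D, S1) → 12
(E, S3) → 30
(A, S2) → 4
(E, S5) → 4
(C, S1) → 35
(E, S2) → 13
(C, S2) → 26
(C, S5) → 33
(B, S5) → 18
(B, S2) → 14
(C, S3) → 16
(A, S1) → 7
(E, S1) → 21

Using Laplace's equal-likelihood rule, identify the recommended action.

C

Row averages: A=14, B=24, C=24.8, D=16.6, E=17.4
Highest average = 24.8 → C.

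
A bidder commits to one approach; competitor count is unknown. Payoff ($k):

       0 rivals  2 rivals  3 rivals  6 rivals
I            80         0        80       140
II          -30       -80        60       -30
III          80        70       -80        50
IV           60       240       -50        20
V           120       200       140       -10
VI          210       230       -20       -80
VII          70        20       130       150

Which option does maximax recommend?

Row maxima: I=140, II=60, III=80, IV=240, V=200, VI=230, VII=150
Best best-case = 240 → IV.

IV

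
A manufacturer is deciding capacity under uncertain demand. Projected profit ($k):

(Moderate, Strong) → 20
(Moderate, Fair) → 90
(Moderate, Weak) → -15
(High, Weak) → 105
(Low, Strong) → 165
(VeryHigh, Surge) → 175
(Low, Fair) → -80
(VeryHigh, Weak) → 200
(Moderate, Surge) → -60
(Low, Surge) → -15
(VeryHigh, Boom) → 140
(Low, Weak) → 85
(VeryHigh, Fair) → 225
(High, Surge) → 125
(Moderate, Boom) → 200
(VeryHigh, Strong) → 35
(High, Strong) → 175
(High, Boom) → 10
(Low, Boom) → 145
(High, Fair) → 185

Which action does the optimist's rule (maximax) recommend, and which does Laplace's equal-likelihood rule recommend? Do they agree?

maximax → VeryHigh; laplace → VeryHigh (agree)

Row maxima: Low=165, Moderate=200, High=185, VeryHigh=225
Best best-case = 225 → VeryHigh.
Row averages: Low=60, Moderate=47, High=120, VeryHigh=155
Highest average = 155 → VeryHigh.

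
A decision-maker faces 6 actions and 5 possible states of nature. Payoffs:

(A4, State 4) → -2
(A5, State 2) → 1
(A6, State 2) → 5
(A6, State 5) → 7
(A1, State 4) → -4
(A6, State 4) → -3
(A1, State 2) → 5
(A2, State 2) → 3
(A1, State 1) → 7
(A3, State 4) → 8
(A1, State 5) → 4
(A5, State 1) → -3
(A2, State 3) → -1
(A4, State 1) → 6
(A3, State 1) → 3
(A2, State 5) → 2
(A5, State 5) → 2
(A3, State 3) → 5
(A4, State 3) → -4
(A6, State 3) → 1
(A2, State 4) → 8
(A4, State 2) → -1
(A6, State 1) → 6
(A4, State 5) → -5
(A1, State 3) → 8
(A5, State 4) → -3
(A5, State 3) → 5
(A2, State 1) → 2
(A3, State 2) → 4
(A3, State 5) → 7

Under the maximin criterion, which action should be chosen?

A3

Row minima: A1=-4, A2=-1, A3=3, A4=-5, A5=-3, A6=-3
Best worst-case = 3 → A3.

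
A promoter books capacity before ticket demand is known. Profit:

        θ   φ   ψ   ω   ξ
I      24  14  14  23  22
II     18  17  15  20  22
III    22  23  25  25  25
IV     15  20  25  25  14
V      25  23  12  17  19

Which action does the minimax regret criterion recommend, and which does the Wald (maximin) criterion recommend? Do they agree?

Column bests: θ=25, φ=23, ψ=25, ω=25, ξ=25.
I regrets: 1, 9, 11, 2, 3 → max 11
II regrets: 7, 6, 10, 5, 3 → max 10
III regrets: 3, 0, 0, 0, 0 → max 3
IV regrets: 10, 3, 0, 0, 11 → max 11
V regrets: 0, 0, 13, 8, 6 → max 13
Smallest max regret = 3 → III.
Row minima: I=14, II=15, III=22, IV=14, V=12
Best worst-case = 22 → III.

minimax regret → III; maximin → III (agree)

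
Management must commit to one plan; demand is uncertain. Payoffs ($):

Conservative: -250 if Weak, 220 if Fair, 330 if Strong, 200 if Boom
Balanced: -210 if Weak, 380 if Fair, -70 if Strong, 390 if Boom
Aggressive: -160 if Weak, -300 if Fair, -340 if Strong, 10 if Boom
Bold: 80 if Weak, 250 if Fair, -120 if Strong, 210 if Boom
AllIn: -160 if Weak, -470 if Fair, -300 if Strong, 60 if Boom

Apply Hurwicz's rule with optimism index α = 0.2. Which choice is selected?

Bold

Conservative: 0.2·330 + 0.8·(-250) = -134
Balanced: 0.2·390 + 0.8·(-210) = -90
Aggressive: 0.2·10 + 0.8·(-340) = -270
Bold: 0.2·250 + 0.8·(-120) = -46
AllIn: 0.2·60 + 0.8·(-470) = -364
Highest Hurwicz score = -46 → Bold.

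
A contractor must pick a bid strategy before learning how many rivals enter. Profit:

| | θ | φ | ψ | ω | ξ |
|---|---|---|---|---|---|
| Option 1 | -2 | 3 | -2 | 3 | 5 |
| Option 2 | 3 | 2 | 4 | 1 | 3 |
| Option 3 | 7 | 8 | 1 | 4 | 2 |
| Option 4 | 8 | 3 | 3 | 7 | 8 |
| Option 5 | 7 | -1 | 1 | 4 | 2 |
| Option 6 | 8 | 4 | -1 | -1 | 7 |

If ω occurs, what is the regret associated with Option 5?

3

Best payoff under ω is 7.
Regret = 7 − 4 = 3.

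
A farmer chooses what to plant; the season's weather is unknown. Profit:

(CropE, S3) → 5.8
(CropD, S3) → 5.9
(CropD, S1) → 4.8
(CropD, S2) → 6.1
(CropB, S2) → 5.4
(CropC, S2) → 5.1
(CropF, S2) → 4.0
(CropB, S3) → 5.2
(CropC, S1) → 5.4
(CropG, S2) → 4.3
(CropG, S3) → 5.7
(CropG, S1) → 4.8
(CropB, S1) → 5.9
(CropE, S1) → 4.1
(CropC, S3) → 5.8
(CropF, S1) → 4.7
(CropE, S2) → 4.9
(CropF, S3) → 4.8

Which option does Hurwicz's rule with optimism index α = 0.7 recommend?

CropD: 0.7·6.1 + 0.3·4.8 = 5.71
CropF: 0.7·4.8 + 0.3·4.0 = 4.56
CropG: 0.7·5.7 + 0.3·4.3 = 5.28
CropC: 0.7·5.8 + 0.3·5.1 = 5.59
CropB: 0.7·5.9 + 0.3·5.2 = 5.69
CropE: 0.7·5.8 + 0.3·4.1 = 5.29
Highest Hurwicz score = 5.71 → CropD.

CropD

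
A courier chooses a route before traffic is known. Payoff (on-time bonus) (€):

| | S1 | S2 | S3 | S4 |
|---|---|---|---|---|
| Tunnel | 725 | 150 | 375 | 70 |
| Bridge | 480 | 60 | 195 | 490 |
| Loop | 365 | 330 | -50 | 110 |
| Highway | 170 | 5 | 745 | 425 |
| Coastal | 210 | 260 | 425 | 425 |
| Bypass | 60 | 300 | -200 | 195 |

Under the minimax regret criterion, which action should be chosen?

Tunnel

Column bests: S1=725, S2=330, S3=745, S4=490.
Tunnel regrets: 0, 180, 370, 420 → max 420
Bridge regrets: 245, 270, 550, 0 → max 550
Loop regrets: 360, 0, 795, 380 → max 795
Highway regrets: 555, 325, 0, 65 → max 555
Coastal regrets: 515, 70, 320, 65 → max 515
Bypass regrets: 665, 30, 945, 295 → max 945
Smallest max regret = 420 → Tunnel.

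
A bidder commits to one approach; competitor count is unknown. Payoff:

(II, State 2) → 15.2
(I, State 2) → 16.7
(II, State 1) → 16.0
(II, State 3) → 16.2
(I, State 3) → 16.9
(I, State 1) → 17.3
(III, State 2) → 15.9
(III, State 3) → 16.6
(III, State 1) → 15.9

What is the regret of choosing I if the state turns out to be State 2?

Best payoff under State 2 is 16.7.
Regret = 16.7 − 16.7 = 0.0.

0.0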